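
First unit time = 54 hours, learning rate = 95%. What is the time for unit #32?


Formula: T_n = T_1 * (learning_rate)^(log2(n)) where learning_rate = rate/100
Doublings = log2(32) = 5
T_n = 54 * 0.95^5
T_n = 54 * 0.7738 = 41.8 hours

41.8 hours


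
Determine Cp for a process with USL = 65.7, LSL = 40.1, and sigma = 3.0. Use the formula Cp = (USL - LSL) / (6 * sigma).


Cp = (65.7 - 40.1) / (6 * 3.0)

1.42


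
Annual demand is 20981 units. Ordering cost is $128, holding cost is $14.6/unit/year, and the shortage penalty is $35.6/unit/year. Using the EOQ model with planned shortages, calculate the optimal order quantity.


Formula: EOQ* = sqrt(2DS/H) * sqrt((H+P)/P)
Base EOQ = sqrt(2*20981*128/14.6) = 606.54 units
Correction = sqrt((14.6+35.6)/35.6) = 1.18748
EOQ* = 606.54 * 1.18748 = 720.3 units

720.3 units


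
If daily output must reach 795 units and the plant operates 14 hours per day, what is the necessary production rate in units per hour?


Formula: Production Rate = Daily Demand / Available Hours
Rate = 795 units/day / 14 hours/day
Rate = 56.8 units/hour

56.8 units/hour


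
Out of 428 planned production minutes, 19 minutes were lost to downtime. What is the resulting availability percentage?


Formula: Availability = (Planned Time - Downtime) / Planned Time * 100
Uptime = 428 - 19 = 409 min
Availability = 409 / 428 * 100 = 95.6%

95.6%


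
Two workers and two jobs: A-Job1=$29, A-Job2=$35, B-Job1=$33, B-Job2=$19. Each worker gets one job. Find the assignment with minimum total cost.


Option 1: A->1 + B->2 = $29 + $19 = $48
Option 2: A->2 + B->1 = $35 + $33 = $68
Min cost = min($48, $68) = $48

$48


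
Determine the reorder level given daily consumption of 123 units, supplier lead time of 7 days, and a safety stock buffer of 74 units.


Formula: ROP = (Daily Demand * Lead Time) + Safety Stock
Demand during lead time = 123 * 7 = 861 units
ROP = 861 + 74 = 935 units

935 units


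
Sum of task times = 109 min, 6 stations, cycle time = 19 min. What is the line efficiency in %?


Formula: Efficiency = Sum of Task Times / (N_stations * CT) * 100
Total station capacity = 6 stations * 19 min = 114 min
Efficiency = 109 / 114 * 100 = 95.6%

95.6%


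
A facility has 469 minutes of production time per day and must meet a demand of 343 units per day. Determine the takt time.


Formula: Takt Time = Available Production Time / Customer Demand
Takt = 469 min/day / 343 units/day
Takt = 1.37 min/unit

1.37 min/unit


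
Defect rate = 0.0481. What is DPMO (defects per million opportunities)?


DPMO = defect_rate * 1000000 = 0.0481 * 1000000

48100


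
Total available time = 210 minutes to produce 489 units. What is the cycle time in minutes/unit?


Formula: CT = Available Time / Number of Units
CT = 210 min / 489 units
CT = 0.43 min/unit

0.43 min/unit


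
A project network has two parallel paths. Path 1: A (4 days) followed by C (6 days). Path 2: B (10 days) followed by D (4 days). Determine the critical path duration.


Path 1 = 4 + 6 = 10 days
Path 2 = 10 + 4 = 14 days
Duration = max(10, 14) = 14 days

14 days


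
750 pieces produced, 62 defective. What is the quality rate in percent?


Formula: Quality Rate = Good Pieces / Total Pieces * 100
Good pieces = 750 - 62 = 688
QR = 688 / 750 * 100 = 91.7%

91.7%


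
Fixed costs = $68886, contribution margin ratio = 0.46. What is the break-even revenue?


Formula: BER = Fixed Costs / Contribution Margin Ratio
BER = $68886 / 0.46
BER = $149752.17 (to the nearest cent)

$149752.17


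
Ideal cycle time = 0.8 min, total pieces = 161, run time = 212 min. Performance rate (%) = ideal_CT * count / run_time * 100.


Formula: Performance = (Ideal CT * Total Count) / Run Time * 100
Ideal output time = 0.8 * 161 = 128.8 min
Performance = 128.8 / 212 * 100 = 60.8%

60.8%


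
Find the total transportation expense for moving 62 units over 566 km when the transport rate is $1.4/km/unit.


TC = dist * cost * units = 566 * 1.4 * 62 = $49128.80

$49128.80


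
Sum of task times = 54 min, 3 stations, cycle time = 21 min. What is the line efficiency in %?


Formula: Efficiency = Sum of Task Times / (N_stations * CT) * 100
Total station capacity = 3 stations * 21 min = 63 min
Efficiency = 54 / 63 * 100 = 85.7%

85.7%


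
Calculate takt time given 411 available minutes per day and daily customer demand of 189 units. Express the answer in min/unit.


Formula: Takt Time = Available Production Time / Customer Demand
Takt = 411 min/day / 189 units/day
Takt = 2.17 min/unit

2.17 min/unit


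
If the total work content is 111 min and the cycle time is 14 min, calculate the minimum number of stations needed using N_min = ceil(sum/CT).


Formula: N_min = ceil(Sum of Task Times / Cycle Time)
N_min = ceil(111 min / 14 min) = ceil(7.9286)
N_min = 8 stations

8


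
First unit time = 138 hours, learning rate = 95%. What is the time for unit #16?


Formula: T_n = T_1 * (learning_rate)^(log2(n)) where learning_rate = rate/100
Doublings = log2(16) = 4
T_n = 138 * 0.95^4
T_n = 138 * 0.8145 = 112.4 hours

112.4 hours


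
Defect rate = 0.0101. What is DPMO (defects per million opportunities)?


DPMO = defect_rate * 1000000 = 0.0101 * 1000000

10100


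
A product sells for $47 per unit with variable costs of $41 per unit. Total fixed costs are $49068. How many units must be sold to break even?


Formula: BEQ = Fixed Costs / (Price - Variable Cost)
Contribution margin = $47 - $41 = $6/unit
BEQ = ceil($49068 / $6/unit) = ceil(8178.0) = 8178 units

8178 units


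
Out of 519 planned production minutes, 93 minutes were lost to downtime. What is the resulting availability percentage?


Formula: Availability = (Planned Time - Downtime) / Planned Time * 100
Uptime = 519 - 93 = 426 min
Availability = 426 / 519 * 100 = 82.1%

82.1%


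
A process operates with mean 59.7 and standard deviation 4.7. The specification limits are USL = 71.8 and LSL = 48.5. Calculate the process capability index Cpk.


Cpu = (71.8 - 59.7) / (3 * 4.7) = 0.86
Cpl = (59.7 - 48.5) / (3 * 4.7) = 0.79
Cpk = min(0.86, 0.79) = 0.79

0.79


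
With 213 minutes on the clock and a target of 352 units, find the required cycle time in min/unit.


Formula: CT = Available Time / Number of Units
CT = 213 min / 352 units
CT = 0.61 min/unit

0.61 min/unit


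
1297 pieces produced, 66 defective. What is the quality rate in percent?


Formula: Quality Rate = Good Pieces / Total Pieces * 100
Good pieces = 1297 - 66 = 1231
QR = 1231 / 1297 * 100 = 94.9%

94.9%


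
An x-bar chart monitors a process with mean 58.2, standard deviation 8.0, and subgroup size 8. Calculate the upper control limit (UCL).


UCL = 58.2 + 3 * 8.0 / sqrt(8)

66.69


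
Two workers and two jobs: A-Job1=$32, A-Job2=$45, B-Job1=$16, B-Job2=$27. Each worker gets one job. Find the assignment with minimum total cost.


Option 1: A->1 + B->2 = $32 + $27 = $59
Option 2: A->2 + B->1 = $45 + $16 = $61
Min cost = min($59, $61) = $59

$59


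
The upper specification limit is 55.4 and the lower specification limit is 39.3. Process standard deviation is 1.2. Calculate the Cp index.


Cp = (55.4 - 39.3) / (6 * 1.2)

2.24


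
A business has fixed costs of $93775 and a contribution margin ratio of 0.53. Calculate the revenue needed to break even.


Formula: BER = Fixed Costs / Contribution Margin Ratio
BER = $93775 / 0.53
BER = $176933.96 (to the nearest cent)

$176933.96


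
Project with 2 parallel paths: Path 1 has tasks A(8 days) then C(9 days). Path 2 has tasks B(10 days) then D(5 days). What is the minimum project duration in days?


Path 1 = 8 + 9 = 17 days
Path 2 = 10 + 5 = 15 days
Duration = max(17, 15) = 17 days

17 days


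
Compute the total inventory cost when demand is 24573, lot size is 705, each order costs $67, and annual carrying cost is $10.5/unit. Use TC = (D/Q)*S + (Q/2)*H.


TC = 24573/705 * 67 + 705/2 * 10.5

$6036.56


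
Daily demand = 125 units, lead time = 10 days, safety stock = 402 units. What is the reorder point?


Formula: ROP = (Daily Demand * Lead Time) + Safety Stock
Demand during lead time = 125 * 10 = 1250 units
ROP = 1250 + 402 = 1652 units

1652 units


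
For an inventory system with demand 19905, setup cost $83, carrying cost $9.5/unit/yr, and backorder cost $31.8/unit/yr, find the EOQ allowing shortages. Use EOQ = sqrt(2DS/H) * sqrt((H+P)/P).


Formula: EOQ* = sqrt(2DS/H) * sqrt((H+P)/P)
Base EOQ = sqrt(2*19905*83/9.5) = 589.76 units
Correction = sqrt((9.5+31.8)/31.8) = 1.13962
EOQ* = 589.76 * 1.13962 = 672.1 units

672.1 units


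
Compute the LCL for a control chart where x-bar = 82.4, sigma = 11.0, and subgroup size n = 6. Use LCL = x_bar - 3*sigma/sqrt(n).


LCL = 82.4 - 3 * 11.0 / sqrt(6)

68.93


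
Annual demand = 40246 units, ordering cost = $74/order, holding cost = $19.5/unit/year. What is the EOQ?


Formula: EOQ = sqrt(2 * D * S / H)
Numerator: 2 * 40246 * 74 = 5956408
2DS/H = 5956408 / 19.5 = 305456.8
EOQ = sqrt(305456.8) = 552.7 units

552.7 units


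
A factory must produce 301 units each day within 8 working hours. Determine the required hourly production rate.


Formula: Production Rate = Daily Demand / Available Hours
Rate = 301 units/day / 8 hours/day
Rate = 37.6 units/hour

37.6 units/hour


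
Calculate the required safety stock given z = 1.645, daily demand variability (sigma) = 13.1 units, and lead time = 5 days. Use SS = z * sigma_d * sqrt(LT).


Formula: SS = z * sigma_d * sqrt(LT)
sqrt(LT) = sqrt(5) = 2.2361
SS = 1.645 * 13.1 * 2.2361
SS = 48.2 units

48.2 units


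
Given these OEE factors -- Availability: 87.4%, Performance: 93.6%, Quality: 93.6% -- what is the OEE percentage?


Formula: OEE = Availability * Performance * Quality / 10000
A * P = 87.4% * 93.6% / 100 = 81.81%
OEE = 81.81% * 93.6% / 100 = 76.6%

76.6%


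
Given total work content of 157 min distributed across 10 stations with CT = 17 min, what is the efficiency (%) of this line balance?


Formula: Efficiency = Sum of Task Times / (N_stations * CT) * 100
Total station capacity = 10 stations * 17 min = 170 min
Efficiency = 157 / 170 * 100 = 92.4%

92.4%


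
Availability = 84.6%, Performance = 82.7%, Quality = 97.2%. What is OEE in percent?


Formula: OEE = Availability * Performance * Quality / 10000
A * P = 84.6% * 82.7% / 100 = 69.96%
OEE = 69.96% * 97.2% / 100 = 68.0%

68.0%


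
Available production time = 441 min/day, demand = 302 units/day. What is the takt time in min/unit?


Formula: Takt Time = Available Production Time / Customer Demand
Takt = 441 min/day / 302 units/day
Takt = 1.46 min/unit

1.46 min/unit


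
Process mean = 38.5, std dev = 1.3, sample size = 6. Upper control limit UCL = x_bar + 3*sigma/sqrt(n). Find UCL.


UCL = 38.5 + 3 * 1.3 / sqrt(6)

40.09


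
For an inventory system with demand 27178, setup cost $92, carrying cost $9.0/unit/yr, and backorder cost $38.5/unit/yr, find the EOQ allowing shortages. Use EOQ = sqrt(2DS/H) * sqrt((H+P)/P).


Formula: EOQ* = sqrt(2DS/H) * sqrt((H+P)/P)
Base EOQ = sqrt(2*27178*92/9.0) = 745.41 units
Correction = sqrt((9.0+38.5)/38.5) = 1.11075
EOQ* = 745.41 * 1.11075 = 828.0 units

828.0 units


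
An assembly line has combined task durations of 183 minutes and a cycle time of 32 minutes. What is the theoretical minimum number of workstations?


Formula: N_min = ceil(Sum of Task Times / Cycle Time)
N_min = ceil(183 min / 32 min) = ceil(5.7188)
N_min = 6 stations

6


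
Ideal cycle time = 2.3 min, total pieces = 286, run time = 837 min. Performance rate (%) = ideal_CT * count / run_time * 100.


Formula: Performance = (Ideal CT * Total Count) / Run Time * 100
Ideal output time = 2.3 * 286 = 657.8 min
Performance = 657.8 / 837 * 100 = 78.6%

78.6%


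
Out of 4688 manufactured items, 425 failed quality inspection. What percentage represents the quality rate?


Formula: Quality Rate = Good Pieces / Total Pieces * 100
Good pieces = 4688 - 425 = 4263
QR = 4263 / 4688 * 100 = 90.9%

90.9%


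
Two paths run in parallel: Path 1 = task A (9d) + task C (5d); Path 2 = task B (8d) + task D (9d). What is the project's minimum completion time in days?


Path 1 = 9 + 5 = 14 days
Path 2 = 8 + 9 = 17 days
Duration = max(14, 17) = 17 days

17 days


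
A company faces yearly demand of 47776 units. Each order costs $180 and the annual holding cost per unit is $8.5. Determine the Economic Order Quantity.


Formula: EOQ = sqrt(2 * D * S / H)
Numerator: 2 * 47776 * 180 = 17199360
2DS/H = 17199360 / 8.5 = 2023454.1
EOQ = sqrt(2023454.1) = 1422.5 units

1422.5 units


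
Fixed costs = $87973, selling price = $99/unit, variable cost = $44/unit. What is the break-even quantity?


Formula: BEQ = Fixed Costs / (Price - Variable Cost)
Contribution margin = $99 - $44 = $55/unit
BEQ = ceil($87973 / $55/unit) = ceil(1599.51) = 1600 units

1600 units


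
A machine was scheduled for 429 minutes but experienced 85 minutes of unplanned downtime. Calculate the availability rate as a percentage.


Formula: Availability = (Planned Time - Downtime) / Planned Time * 100
Uptime = 429 - 85 = 344 min
Availability = 344 / 429 * 100 = 80.2%

80.2%


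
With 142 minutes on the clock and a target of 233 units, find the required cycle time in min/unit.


Formula: CT = Available Time / Number of Units
CT = 142 min / 233 units
CT = 0.61 min/unit

0.61 min/unit


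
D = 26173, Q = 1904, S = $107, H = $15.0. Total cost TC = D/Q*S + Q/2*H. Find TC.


TC = 26173/1904 * 107 + 1904/2 * 15.0

$15750.86


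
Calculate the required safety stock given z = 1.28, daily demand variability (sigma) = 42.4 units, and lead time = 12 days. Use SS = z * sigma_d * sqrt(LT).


Formula: SS = z * sigma_d * sqrt(LT)
sqrt(LT) = sqrt(12) = 3.4641
SS = 1.28 * 42.4 * 3.4641
SS = 188.0 units

188.0 units


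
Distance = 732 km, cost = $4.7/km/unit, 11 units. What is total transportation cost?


TC = dist * cost * units = 732 * 4.7 * 11 = $37844.40

$37844.40


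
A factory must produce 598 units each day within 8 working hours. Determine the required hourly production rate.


Formula: Production Rate = Daily Demand / Available Hours
Rate = 598 units/day / 8 hours/day
Rate = 74.8 units/hour

74.8 units/hour


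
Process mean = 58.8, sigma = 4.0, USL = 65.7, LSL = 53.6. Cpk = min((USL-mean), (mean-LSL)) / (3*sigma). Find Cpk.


Cpu = (65.7 - 58.8) / (3 * 4.0) = 0.58
Cpl = (58.8 - 53.6) / (3 * 4.0) = 0.43
Cpk = min(0.58, 0.43) = 0.43

0.43


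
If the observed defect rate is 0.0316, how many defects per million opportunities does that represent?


DPMO = defect_rate * 1000000 = 0.0316 * 1000000

31600


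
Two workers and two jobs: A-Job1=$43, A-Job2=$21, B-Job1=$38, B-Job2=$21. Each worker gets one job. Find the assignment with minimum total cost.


Option 1: A->1 + B->2 = $43 + $21 = $64
Option 2: A->2 + B->1 = $21 + $38 = $59
Min cost = min($64, $59) = $59

$59


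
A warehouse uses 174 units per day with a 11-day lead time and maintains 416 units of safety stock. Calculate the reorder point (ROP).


Formula: ROP = (Daily Demand * Lead Time) + Safety Stock
Demand during lead time = 174 * 11 = 1914 units
ROP = 1914 + 416 = 2330 units

2330 units


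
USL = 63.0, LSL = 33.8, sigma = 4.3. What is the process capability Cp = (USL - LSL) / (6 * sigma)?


Cp = (63.0 - 33.8) / (6 * 4.3)

1.13


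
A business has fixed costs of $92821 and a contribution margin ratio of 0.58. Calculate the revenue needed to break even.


Formula: BER = Fixed Costs / Contribution Margin Ratio
BER = $92821 / 0.58
BER = $160036.21 (to the nearest cent)

$160036.21


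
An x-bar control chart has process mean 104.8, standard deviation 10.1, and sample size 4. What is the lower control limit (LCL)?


LCL = 104.8 - 3 * 10.1 / sqrt(4)

89.65


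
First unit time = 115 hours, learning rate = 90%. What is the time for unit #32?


Formula: T_n = T_1 * (learning_rate)^(log2(n)) where learning_rate = rate/100
Doublings = log2(32) = 5
T_n = 115 * 0.9^5
T_n = 115 * 0.5905 = 67.9 hours

67.9 hours


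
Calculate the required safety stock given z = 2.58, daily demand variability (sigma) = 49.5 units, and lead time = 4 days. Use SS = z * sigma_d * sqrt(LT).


Formula: SS = z * sigma_d * sqrt(LT)
sqrt(LT) = sqrt(4) = 2.0
SS = 2.58 * 49.5 * 2.0
SS = 255.4 units

255.4 units


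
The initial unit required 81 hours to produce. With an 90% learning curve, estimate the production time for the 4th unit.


Formula: T_n = T_1 * (learning_rate)^(log2(n)) where learning_rate = rate/100
Doublings = log2(4) = 2
T_n = 81 * 0.9^2
T_n = 81 * 0.81 = 65.6 hours

65.6 hours


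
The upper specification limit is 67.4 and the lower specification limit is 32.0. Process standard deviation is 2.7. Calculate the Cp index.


Cp = (67.4 - 32.0) / (6 * 2.7)

2.19


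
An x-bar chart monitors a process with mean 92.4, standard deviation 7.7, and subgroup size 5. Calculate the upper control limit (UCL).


UCL = 92.4 + 3 * 7.7 / sqrt(5)

102.73


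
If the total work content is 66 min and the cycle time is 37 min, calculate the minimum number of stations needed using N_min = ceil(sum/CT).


Formula: N_min = ceil(Sum of Task Times / Cycle Time)
N_min = ceil(66 min / 37 min) = ceil(1.7838)
N_min = 2 stations

2


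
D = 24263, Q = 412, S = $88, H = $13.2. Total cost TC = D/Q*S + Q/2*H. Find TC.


TC = 24263/412 * 88 + 412/2 * 13.2

$7901.59


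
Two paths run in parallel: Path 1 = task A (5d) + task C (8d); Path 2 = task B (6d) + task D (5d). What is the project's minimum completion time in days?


Path 1 = 5 + 8 = 13 days
Path 2 = 6 + 5 = 11 days
Duration = max(13, 11) = 13 days

13 days


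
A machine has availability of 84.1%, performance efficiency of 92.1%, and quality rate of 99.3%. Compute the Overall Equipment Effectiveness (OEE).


Formula: OEE = Availability * Performance * Quality / 10000
A * P = 84.1% * 92.1% / 100 = 77.46%
OEE = 77.46% * 99.3% / 100 = 76.9%

76.9%


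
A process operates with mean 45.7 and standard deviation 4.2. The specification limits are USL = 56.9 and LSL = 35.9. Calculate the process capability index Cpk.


Cpu = (56.9 - 45.7) / (3 * 4.2) = 0.89
Cpl = (45.7 - 35.9) / (3 * 4.2) = 0.78
Cpk = min(0.89, 0.78) = 0.78

0.78


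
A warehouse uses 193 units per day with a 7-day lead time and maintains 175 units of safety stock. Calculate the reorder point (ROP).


Formula: ROP = (Daily Demand * Lead Time) + Safety Stock
Demand during lead time = 193 * 7 = 1351 units
ROP = 1351 + 175 = 1526 units

1526 units


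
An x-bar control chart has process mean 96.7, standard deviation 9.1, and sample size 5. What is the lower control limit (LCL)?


LCL = 96.7 - 3 * 9.1 / sqrt(5)

84.49


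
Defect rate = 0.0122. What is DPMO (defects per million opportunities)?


DPMO = defect_rate * 1000000 = 0.0122 * 1000000

12200


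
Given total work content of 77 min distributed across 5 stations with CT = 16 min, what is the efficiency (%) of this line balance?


Formula: Efficiency = Sum of Task Times / (N_stations * CT) * 100
Total station capacity = 5 stations * 16 min = 80 min
Efficiency = 77 / 80 * 100 = 96.3%

96.3%


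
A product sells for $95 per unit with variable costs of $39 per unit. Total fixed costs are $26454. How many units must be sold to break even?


Formula: BEQ = Fixed Costs / (Price - Variable Cost)
Contribution margin = $95 - $39 = $56/unit
BEQ = ceil($26454 / $56/unit) = ceil(472.39) = 473 units

473 units


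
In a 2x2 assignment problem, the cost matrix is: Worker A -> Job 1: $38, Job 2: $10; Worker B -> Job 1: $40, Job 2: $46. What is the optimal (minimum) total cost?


Option 1: A->1 + B->2 = $38 + $46 = $84
Option 2: A->2 + B->1 = $10 + $40 = $50
Min cost = min($84, $50) = $50

$50


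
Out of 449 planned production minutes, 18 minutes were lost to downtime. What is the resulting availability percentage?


Formula: Availability = (Planned Time - Downtime) / Planned Time * 100
Uptime = 449 - 18 = 431 min
Availability = 431 / 449 * 100 = 96.0%

96.0%


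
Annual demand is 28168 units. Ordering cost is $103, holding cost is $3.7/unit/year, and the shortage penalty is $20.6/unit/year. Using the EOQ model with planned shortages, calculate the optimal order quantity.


Formula: EOQ* = sqrt(2DS/H) * sqrt((H+P)/P)
Base EOQ = sqrt(2*28168*103/3.7) = 1252.31 units
Correction = sqrt((3.7+20.6)/20.6) = 1.0861
EOQ* = 1252.31 * 1.0861 = 1360.1 units

1360.1 units


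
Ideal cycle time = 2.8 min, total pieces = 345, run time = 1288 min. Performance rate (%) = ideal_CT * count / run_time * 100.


Formula: Performance = (Ideal CT * Total Count) / Run Time * 100
Ideal output time = 2.8 * 345 = 966.0 min
Performance = 966.0 / 1288 * 100 = 75.0%

75.0%


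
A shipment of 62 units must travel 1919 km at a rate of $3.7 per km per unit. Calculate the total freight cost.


TC = dist * cost * units = 1919 * 3.7 * 62 = $440218.60

$440218.60


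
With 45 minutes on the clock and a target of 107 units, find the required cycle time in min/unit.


Formula: CT = Available Time / Number of Units
CT = 45 min / 107 units
CT = 0.42 min/unit

0.42 min/unit


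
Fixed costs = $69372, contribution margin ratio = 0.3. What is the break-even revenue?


Formula: BER = Fixed Costs / Contribution Margin Ratio
BER = $69372 / 0.3
BER = $231240.00 (to the nearest cent)

$231240.00


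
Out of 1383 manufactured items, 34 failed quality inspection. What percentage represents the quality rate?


Formula: Quality Rate = Good Pieces / Total Pieces * 100
Good pieces = 1383 - 34 = 1349
QR = 1349 / 1383 * 100 = 97.5%

97.5%


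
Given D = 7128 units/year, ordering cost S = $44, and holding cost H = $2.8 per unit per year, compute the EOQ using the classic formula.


Formula: EOQ = sqrt(2 * D * S / H)
Numerator: 2 * 7128 * 44 = 627264
2DS/H = 627264 / 2.8 = 224022.9
EOQ = sqrt(224022.9) = 473.3 units

473.3 units


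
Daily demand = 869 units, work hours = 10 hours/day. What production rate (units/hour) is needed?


Formula: Production Rate = Daily Demand / Available Hours
Rate = 869 units/day / 10 hours/day
Rate = 86.9 units/hour

86.9 units/hour


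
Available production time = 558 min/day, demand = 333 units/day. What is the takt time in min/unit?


Formula: Takt Time = Available Production Time / Customer Demand
Takt = 558 min/day / 333 units/day
Takt = 1.68 min/unit

1.68 min/unit


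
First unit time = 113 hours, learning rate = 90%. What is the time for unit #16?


Formula: T_n = T_1 * (learning_rate)^(log2(n)) where learning_rate = rate/100
Doublings = log2(16) = 4
T_n = 113 * 0.9^4
T_n = 113 * 0.6561 = 74.1 hours

74.1 hours


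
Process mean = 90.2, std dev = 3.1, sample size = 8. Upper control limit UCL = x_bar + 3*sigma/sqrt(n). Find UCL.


UCL = 90.2 + 3 * 3.1 / sqrt(8)

93.49


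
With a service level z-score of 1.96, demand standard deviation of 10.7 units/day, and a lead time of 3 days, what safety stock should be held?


Formula: SS = z * sigma_d * sqrt(LT)
sqrt(LT) = sqrt(3) = 1.7321
SS = 1.96 * 10.7 * 1.7321
SS = 36.3 units

36.3 units


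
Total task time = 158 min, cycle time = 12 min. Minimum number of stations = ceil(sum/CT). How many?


Formula: N_min = ceil(Sum of Task Times / Cycle Time)
N_min = ceil(158 min / 12 min) = ceil(13.1667)
N_min = 14 stations

14


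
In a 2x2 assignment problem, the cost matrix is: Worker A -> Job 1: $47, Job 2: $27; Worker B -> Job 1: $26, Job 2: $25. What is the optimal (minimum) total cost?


Option 1: A->1 + B->2 = $47 + $25 = $72
Option 2: A->2 + B->1 = $27 + $26 = $53
Min cost = min($72, $53) = $53

$53


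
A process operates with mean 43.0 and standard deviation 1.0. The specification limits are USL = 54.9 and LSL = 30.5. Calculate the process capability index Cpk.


Cpu = (54.9 - 43.0) / (3 * 1.0) = 3.97
Cpl = (43.0 - 30.5) / (3 * 1.0) = 4.17
Cpk = min(3.97, 4.17) = 3.97

3.97


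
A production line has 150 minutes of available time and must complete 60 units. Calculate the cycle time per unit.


Formula: CT = Available Time / Number of Units
CT = 150 min / 60 units
CT = 2.5 min/unit

2.5 min/unit


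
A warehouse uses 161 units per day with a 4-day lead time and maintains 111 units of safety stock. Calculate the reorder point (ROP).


Formula: ROP = (Daily Demand * Lead Time) + Safety Stock
Demand during lead time = 161 * 4 = 644 units
ROP = 644 + 111 = 755 units

755 units


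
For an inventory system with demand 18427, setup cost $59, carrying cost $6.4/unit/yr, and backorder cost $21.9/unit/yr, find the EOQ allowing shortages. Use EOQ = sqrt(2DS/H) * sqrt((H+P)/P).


Formula: EOQ* = sqrt(2DS/H) * sqrt((H+P)/P)
Base EOQ = sqrt(2*18427*59/6.4) = 582.88 units
Correction = sqrt((6.4+21.9)/21.9) = 1.13677
EOQ* = 582.88 * 1.13677 = 662.6 units

662.6 units


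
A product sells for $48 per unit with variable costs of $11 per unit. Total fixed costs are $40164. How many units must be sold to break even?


Formula: BEQ = Fixed Costs / (Price - Variable Cost)
Contribution margin = $48 - $11 = $37/unit
BEQ = ceil($40164 / $37/unit) = ceil(1085.51) = 1086 units

1086 units


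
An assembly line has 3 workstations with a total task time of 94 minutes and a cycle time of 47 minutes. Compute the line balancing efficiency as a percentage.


Formula: Efficiency = Sum of Task Times / (N_stations * CT) * 100
Total station capacity = 3 stations * 47 min = 141 min
Efficiency = 94 / 141 * 100 = 66.7%

66.7%


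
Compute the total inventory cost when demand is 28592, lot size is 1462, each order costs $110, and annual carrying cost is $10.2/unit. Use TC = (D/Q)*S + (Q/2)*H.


TC = 28592/1462 * 110 + 1462/2 * 10.2

$9607.44


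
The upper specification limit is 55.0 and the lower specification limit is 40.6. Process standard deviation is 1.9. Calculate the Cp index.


Cp = (55.0 - 40.6) / (6 * 1.9)

1.26


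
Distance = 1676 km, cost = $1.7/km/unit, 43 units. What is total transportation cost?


TC = dist * cost * units = 1676 * 1.7 * 43 = $122515.60

$122515.60


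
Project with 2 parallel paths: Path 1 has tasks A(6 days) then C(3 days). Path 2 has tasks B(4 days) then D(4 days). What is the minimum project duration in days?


Path 1 = 6 + 3 = 9 days
Path 2 = 4 + 4 = 8 days
Duration = max(9, 8) = 9 days

9 days


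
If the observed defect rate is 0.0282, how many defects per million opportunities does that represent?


DPMO = defect_rate * 1000000 = 0.0282 * 1000000

28200


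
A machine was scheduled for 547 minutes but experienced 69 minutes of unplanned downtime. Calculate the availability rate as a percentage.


Formula: Availability = (Planned Time - Downtime) / Planned Time * 100
Uptime = 547 - 69 = 478 min
Availability = 478 / 547 * 100 = 87.4%

87.4%


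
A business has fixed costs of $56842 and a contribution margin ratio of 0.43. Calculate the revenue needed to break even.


Formula: BER = Fixed Costs / Contribution Margin Ratio
BER = $56842 / 0.43
BER = $132190.70 (to the nearest cent)

$132190.70


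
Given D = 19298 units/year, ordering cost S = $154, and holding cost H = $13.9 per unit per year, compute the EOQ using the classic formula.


Formula: EOQ = sqrt(2 * D * S / H)
Numerator: 2 * 19298 * 154 = 5943784
2DS/H = 5943784 / 13.9 = 427610.4
EOQ = sqrt(427610.4) = 653.9 units

653.9 units


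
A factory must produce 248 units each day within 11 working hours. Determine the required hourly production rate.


Formula: Production Rate = Daily Demand / Available Hours
Rate = 248 units/day / 11 hours/day
Rate = 22.5 units/hour

22.5 units/hour


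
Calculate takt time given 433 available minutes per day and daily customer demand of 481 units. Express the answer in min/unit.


Formula: Takt Time = Available Production Time / Customer Demand
Takt = 433 min/day / 481 units/day
Takt = 0.9 min/unit

0.9 min/unit


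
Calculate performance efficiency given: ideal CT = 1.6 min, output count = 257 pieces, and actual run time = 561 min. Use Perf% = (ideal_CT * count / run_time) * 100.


Formula: Performance = (Ideal CT * Total Count) / Run Time * 100
Ideal output time = 1.6 * 257 = 411.2 min
Performance = 411.2 / 561 * 100 = 73.3%

73.3%


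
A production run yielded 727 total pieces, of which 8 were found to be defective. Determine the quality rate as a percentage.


Formula: Quality Rate = Good Pieces / Total Pieces * 100
Good pieces = 727 - 8 = 719
QR = 719 / 727 * 100 = 98.9%

98.9%


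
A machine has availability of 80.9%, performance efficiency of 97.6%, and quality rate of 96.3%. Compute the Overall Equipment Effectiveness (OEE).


Formula: OEE = Availability * Performance * Quality / 10000
A * P = 80.9% * 97.6% / 100 = 78.96%
OEE = 78.96% * 96.3% / 100 = 76.0%

76.0%


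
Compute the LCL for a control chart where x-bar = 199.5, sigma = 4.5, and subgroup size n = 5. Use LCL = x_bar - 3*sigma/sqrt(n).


LCL = 199.5 - 3 * 4.5 / sqrt(5)

193.46


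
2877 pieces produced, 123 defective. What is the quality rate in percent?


Formula: Quality Rate = Good Pieces / Total Pieces * 100
Good pieces = 2877 - 123 = 2754
QR = 2754 / 2877 * 100 = 95.7%

95.7%


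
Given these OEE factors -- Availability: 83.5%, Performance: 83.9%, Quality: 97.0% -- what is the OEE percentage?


Formula: OEE = Availability * Performance * Quality / 10000
A * P = 83.5% * 83.9% / 100 = 70.06%
OEE = 70.06% * 97.0% / 100 = 68.0%

68.0%


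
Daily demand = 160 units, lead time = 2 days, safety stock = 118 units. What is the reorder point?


Formula: ROP = (Daily Demand * Lead Time) + Safety Stock
Demand during lead time = 160 * 2 = 320 units
ROP = 320 + 118 = 438 units

438 units


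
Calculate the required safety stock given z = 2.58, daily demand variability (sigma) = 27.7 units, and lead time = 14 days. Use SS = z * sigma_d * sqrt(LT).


Formula: SS = z * sigma_d * sqrt(LT)
sqrt(LT) = sqrt(14) = 3.7417
SS = 2.58 * 27.7 * 3.7417
SS = 267.4 units

267.4 units


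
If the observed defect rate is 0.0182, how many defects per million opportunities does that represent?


DPMO = defect_rate * 1000000 = 0.0182 * 1000000

18200


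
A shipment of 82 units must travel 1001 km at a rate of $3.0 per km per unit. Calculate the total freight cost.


TC = dist * cost * units = 1001 * 3.0 * 82 = $246246.00

$246246.00


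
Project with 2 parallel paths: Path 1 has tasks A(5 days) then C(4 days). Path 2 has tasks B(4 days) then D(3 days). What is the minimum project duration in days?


Path 1 = 5 + 4 = 9 days
Path 2 = 4 + 3 = 7 days
Duration = max(9, 7) = 9 days

9 days


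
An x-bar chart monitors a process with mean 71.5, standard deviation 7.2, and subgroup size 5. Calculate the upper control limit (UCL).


UCL = 71.5 + 3 * 7.2 / sqrt(5)

81.16


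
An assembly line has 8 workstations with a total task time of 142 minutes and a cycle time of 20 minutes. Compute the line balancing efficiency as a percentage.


Formula: Efficiency = Sum of Task Times / (N_stations * CT) * 100
Total station capacity = 8 stations * 20 min = 160 min
Efficiency = 142 / 160 * 100 = 88.8%

88.8%


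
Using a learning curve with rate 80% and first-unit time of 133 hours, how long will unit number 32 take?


Formula: T_n = T_1 * (learning_rate)^(log2(n)) where learning_rate = rate/100
Doublings = log2(32) = 5
T_n = 133 * 0.8^5
T_n = 133 * 0.3277 = 43.6 hours

43.6 hours


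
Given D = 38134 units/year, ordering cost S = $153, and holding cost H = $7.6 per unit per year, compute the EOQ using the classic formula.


Formula: EOQ = sqrt(2 * D * S / H)
Numerator: 2 * 38134 * 153 = 11669004
2DS/H = 11669004 / 7.6 = 1535395.3
EOQ = sqrt(1535395.3) = 1239.1 units

1239.1 units


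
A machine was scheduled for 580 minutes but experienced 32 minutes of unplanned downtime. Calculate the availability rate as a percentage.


Formula: Availability = (Planned Time - Downtime) / Planned Time * 100
Uptime = 580 - 32 = 548 min
Availability = 548 / 580 * 100 = 94.5%

94.5%


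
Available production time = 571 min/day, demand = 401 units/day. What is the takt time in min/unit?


Formula: Takt Time = Available Production Time / Customer Demand
Takt = 571 min/day / 401 units/day
Takt = 1.42 min/unit

1.42 min/unit


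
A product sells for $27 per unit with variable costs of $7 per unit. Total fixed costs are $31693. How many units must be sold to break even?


Formula: BEQ = Fixed Costs / (Price - Variable Cost)
Contribution margin = $27 - $7 = $20/unit
BEQ = ceil($31693 / $20/unit) = ceil(1584.65) = 1585 units

1585 units


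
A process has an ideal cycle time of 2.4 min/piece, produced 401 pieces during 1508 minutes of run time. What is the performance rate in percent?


Formula: Performance = (Ideal CT * Total Count) / Run Time * 100
Ideal output time = 2.4 * 401 = 962.4 min
Performance = 962.4 / 1508 * 100 = 63.8%

63.8%


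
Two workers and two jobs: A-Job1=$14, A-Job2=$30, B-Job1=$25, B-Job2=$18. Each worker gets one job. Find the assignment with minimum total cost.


Option 1: A->1 + B->2 = $14 + $18 = $32
Option 2: A->2 + B->1 = $30 + $25 = $55
Min cost = min($32, $55) = $32

$32


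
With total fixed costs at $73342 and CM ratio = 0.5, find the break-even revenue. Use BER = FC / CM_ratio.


Formula: BER = Fixed Costs / Contribution Margin Ratio
BER = $73342 / 0.5
BER = $146684.00 (to the nearest cent)

$146684.00


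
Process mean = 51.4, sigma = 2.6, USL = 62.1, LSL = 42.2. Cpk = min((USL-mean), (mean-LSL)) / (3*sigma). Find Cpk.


Cpu = (62.1 - 51.4) / (3 * 2.6) = 1.37
Cpl = (51.4 - 42.2) / (3 * 2.6) = 1.18
Cpk = min(1.37, 1.18) = 1.18

1.18


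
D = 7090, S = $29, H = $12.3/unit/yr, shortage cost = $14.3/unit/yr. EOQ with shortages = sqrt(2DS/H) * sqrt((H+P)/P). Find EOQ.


Formula: EOQ* = sqrt(2DS/H) * sqrt((H+P)/P)
Base EOQ = sqrt(2*7090*29/12.3) = 182.85 units
Correction = sqrt((12.3+14.3)/14.3) = 1.36387
EOQ* = 182.85 * 1.36387 = 249.4 units

249.4 units


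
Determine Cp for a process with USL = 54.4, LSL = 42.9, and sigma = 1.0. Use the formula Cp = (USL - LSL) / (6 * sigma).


Cp = (54.4 - 42.9) / (6 * 1.0)

1.92


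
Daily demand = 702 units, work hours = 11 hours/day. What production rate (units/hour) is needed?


Formula: Production Rate = Daily Demand / Available Hours
Rate = 702 units/day / 11 hours/day
Rate = 63.8 units/hour

63.8 units/hour


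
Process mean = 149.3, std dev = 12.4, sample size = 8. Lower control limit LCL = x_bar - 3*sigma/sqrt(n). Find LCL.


LCL = 149.3 - 3 * 12.4 / sqrt(8)

136.15


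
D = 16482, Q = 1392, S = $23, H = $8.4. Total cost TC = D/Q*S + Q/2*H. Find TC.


TC = 16482/1392 * 23 + 1392/2 * 8.4

$6118.73


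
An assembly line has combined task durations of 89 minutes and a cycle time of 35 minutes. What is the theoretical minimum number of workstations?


Formula: N_min = ceil(Sum of Task Times / Cycle Time)
N_min = ceil(89 min / 35 min) = ceil(2.5429)
N_min = 3 stations

3


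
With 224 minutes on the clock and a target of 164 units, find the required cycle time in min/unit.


Formula: CT = Available Time / Number of Units
CT = 224 min / 164 units
CT = 1.37 min/unit

1.37 min/unit


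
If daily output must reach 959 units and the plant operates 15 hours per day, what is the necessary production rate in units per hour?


Formula: Production Rate = Daily Demand / Available Hours
Rate = 959 units/day / 15 hours/day
Rate = 63.9 units/hour

63.9 units/hour


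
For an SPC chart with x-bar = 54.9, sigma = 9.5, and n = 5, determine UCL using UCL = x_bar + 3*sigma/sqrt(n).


UCL = 54.9 + 3 * 9.5 / sqrt(5)

67.65


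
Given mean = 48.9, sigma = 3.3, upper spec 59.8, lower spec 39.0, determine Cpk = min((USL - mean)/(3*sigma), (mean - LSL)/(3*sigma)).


Cpu = (59.8 - 48.9) / (3 * 3.3) = 1.1
Cpl = (48.9 - 39.0) / (3 * 3.3) = 1.0
Cpk = min(1.1, 1.0) = 1.0

1.0


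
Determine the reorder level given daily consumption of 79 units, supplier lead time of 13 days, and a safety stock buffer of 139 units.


Formula: ROP = (Daily Demand * Lead Time) + Safety Stock
Demand during lead time = 79 * 13 = 1027 units
ROP = 1027 + 139 = 1166 units

1166 units


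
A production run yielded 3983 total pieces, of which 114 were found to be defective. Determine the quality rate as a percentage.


Formula: Quality Rate = Good Pieces / Total Pieces * 100
Good pieces = 3983 - 114 = 3869
QR = 3869 / 3983 * 100 = 97.1%

97.1%


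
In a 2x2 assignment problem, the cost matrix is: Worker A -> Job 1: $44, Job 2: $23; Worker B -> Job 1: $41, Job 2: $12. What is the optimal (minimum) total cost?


Option 1: A->1 + B->2 = $44 + $12 = $56
Option 2: A->2 + B->1 = $23 + $41 = $64
Min cost = min($56, $64) = $56

$56


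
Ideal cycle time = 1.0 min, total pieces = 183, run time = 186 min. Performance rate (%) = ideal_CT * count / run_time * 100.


Formula: Performance = (Ideal CT * Total Count) / Run Time * 100
Ideal output time = 1.0 * 183 = 183.0 min
Performance = 183.0 / 186 * 100 = 98.4%

98.4%


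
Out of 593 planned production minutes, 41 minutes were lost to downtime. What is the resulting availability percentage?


Formula: Availability = (Planned Time - Downtime) / Planned Time * 100
Uptime = 593 - 41 = 552 min
Availability = 552 / 593 * 100 = 93.1%

93.1%


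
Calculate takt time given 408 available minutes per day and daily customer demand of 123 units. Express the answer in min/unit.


Formula: Takt Time = Available Production Time / Customer Demand
Takt = 408 min/day / 123 units/day
Takt = 3.32 min/unit

3.32 min/unit


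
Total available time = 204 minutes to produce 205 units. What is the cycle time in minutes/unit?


Formula: CT = Available Time / Number of Units
CT = 204 min / 205 units
CT = 1.0 min/unit

1.0 min/unit


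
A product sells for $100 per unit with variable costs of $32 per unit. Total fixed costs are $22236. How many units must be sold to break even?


Formula: BEQ = Fixed Costs / (Price - Variable Cost)
Contribution margin = $100 - $32 = $68/unit
BEQ = ceil($22236 / $68/unit) = ceil(327.0) = 327 units

327 units


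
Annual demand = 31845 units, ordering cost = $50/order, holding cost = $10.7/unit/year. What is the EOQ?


Formula: EOQ = sqrt(2 * D * S / H)
Numerator: 2 * 31845 * 50 = 3184500
2DS/H = 3184500 / 10.7 = 297616.8
EOQ = sqrt(297616.8) = 545.5 units

545.5 units


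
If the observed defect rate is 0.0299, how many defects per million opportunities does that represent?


DPMO = defect_rate * 1000000 = 0.0299 * 1000000

29900


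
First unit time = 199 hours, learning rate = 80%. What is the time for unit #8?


Formula: T_n = T_1 * (learning_rate)^(log2(n)) where learning_rate = rate/100
Doublings = log2(8) = 3
T_n = 199 * 0.8^3
T_n = 199 * 0.512 = 101.9 hours

101.9 hours


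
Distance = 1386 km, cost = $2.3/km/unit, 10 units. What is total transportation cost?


TC = dist * cost * units = 1386 * 2.3 * 10 = $31878.00

$31878.00


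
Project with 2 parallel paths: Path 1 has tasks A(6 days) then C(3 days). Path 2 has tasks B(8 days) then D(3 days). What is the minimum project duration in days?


Path 1 = 6 + 3 = 9 days
Path 2 = 8 + 3 = 11 days
Duration = max(9, 11) = 11 days

11 days


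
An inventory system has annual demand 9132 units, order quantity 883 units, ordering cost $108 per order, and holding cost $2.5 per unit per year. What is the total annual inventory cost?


TC = 9132/883 * 108 + 883/2 * 2.5

$2220.69


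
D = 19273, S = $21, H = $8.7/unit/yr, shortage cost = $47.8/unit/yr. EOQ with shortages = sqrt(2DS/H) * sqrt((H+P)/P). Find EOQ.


Formula: EOQ* = sqrt(2DS/H) * sqrt((H+P)/P)
Base EOQ = sqrt(2*19273*21/8.7) = 305.03 units
Correction = sqrt((8.7+47.8)/47.8) = 1.0872
EOQ* = 305.03 * 1.0872 = 331.6 units

331.6 units
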